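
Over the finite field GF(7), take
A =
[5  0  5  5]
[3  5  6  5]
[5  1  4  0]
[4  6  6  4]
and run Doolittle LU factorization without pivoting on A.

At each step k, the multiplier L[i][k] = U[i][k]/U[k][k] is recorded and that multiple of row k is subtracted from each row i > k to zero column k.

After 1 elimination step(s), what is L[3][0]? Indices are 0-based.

k=0: U[0][0]=5
  eliminate (1,0): mult=2, new row 1: (0, 5, 3, 2); set L[1][0]=2
  eliminate (2,0): mult=1, new row 2: (0, 1, 6, 2); set L[2][0]=1
  eliminate (3,0): mult=5, new row 3: (0, 6, 2, 0); set L[3][0]=5

L[3][0] = 5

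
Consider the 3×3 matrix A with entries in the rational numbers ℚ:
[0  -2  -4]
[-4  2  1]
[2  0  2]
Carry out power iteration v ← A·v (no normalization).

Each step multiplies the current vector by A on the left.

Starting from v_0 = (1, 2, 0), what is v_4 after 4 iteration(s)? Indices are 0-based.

v_4 = (-32, 184, -88)

v_0 = (1, 2, 0).
v_1 = A·v_0 = (-4, 0, 2).
v_2 = A·v_1 = (-8, 18, -4).
v_3 = A·v_2 = (-20, 64, -24).
v_4 = A·v_3 = (-32, 184, -88).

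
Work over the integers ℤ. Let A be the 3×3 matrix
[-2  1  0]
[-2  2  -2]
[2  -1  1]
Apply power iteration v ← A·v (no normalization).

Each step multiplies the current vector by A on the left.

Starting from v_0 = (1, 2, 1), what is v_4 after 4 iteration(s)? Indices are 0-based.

v_4 = (-2, -14, 5)

v_0 = (1, 2, 1).
v_1 = A·v_0 = (0, 0, 1).
v_2 = A·v_1 = (0, -2, 1).
v_3 = A·v_2 = (-2, -6, 3).
v_4 = A·v_3 = (-2, -14, 5).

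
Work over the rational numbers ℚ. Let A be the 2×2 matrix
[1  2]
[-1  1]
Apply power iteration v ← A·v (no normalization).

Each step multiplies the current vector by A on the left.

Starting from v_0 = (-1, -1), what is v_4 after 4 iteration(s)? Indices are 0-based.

v_0 = (-1, -1).
v_1 = A·v_0 = (-3, 0).
v_2 = A·v_1 = (-3, 3).
v_3 = A·v_2 = (3, 6).
v_4 = A·v_3 = (15, 3).

v_4 = (15, 3)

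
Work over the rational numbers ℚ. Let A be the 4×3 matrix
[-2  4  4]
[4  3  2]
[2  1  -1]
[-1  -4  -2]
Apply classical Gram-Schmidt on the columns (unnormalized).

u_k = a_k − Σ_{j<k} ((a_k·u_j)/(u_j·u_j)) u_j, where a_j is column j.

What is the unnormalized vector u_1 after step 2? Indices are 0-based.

u_1 = (24/5, 7/5, 1/5, -18/5)

Step 1: u_0 = a_0 = (-2, 4, 2, -1).
Step 2: u_1 = a_1 − (2/5)·u_0 = (24/5, 7/5, 1/5, -18/5).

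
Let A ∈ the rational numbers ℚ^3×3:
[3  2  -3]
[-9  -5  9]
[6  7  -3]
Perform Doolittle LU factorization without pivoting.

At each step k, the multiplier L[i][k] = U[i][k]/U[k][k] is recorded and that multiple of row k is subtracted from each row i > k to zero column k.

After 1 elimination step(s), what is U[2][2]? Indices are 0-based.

U[2][2] = 3

k=0: U[0][0]=3
  eliminate (1,0): mult=-3, new row 1: (0, 1, 0); set L[1][0]=-3
  eliminate (2,0): mult=2, new row 2: (0, 3, 3); set L[2][0]=2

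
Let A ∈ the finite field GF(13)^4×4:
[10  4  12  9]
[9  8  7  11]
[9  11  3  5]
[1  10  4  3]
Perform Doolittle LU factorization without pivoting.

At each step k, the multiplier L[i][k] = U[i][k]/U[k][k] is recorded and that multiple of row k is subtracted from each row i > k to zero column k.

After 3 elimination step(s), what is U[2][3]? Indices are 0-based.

Step 1: pivot at (0,0) is 10.
  row1 ← row1 − (10)·row0  ⇒  L[1][0]=10, U row1=(0, 7, 4, 12)
  row2 ← row2 − (10)·row0  ⇒  L[2][0]=10, U row2=(0, 10, 0, 6)
  row3 ← row3 − (4)·row0  ⇒  L[3][0]=4, U row3=(0, 7, 8, 6)
Step 2: pivot at (1,1) is 7.
  row2 ← row2 − (7)·row1  ⇒  L[2][1]=7, U row2=(0, 0, 11, 0)
  row3 ← row3 − (1)·row1  ⇒  L[3][1]=1, U row3=(0, 0, 4, 7)
Step 3: pivot at (2,2) is 11.
  row3 ← row3 − (11)·row2  ⇒  L[3][2]=11, U row3=(0, 0, 0, 7)

U[2][3] = 0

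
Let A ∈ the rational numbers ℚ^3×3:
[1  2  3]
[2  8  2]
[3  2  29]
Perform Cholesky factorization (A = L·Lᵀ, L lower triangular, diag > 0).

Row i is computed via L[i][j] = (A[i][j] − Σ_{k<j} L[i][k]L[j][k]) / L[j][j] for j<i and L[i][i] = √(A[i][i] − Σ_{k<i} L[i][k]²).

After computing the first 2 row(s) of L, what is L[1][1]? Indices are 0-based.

L[1][1] = 2

Step 1: L[0][0] = √(1) = 1.
  L[1][0] = (2) / L[0][0] = 2.
Step 2: L[1][1] = √(4) = 2.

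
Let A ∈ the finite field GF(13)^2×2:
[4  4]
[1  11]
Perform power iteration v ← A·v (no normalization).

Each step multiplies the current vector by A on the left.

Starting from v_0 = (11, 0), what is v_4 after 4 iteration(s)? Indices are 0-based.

v_4 = (0, 5)

v_0 = (11, 0).
v_1 = A·v_0 = (5, 11).
v_2 = A·v_1 = (12, 9).
v_3 = A·v_2 = (6, 7).
v_4 = A·v_3 = (0, 5).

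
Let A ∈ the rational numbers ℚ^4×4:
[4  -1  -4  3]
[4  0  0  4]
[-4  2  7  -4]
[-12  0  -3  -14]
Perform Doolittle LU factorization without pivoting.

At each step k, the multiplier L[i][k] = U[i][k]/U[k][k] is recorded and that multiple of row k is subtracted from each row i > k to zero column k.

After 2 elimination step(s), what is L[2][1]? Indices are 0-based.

L[2][1] = 1

Step 1: pivot at (0,0) is 4.
  row1 ← row1 − (1)·row0  ⇒  L[1][0]=1, U row1=(0, 1, 4, 1)
  row2 ← row2 − (-1)·row0  ⇒  L[2][0]=-1, U row2=(0, 1, 3, -1)
  row3 ← row3 − (-3)·row0  ⇒  L[3][0]=-3, U row3=(0, -3, -15, -5)
Step 2: pivot at (1,1) is 1.
  row2 ← row2 − (1)·row1  ⇒  L[2][1]=1, U row2=(0, 0, -1, -2)
  row3 ← row3 − (-3)·row1  ⇒  L[3][1]=-3, U row3=(0, 0, -3, -2)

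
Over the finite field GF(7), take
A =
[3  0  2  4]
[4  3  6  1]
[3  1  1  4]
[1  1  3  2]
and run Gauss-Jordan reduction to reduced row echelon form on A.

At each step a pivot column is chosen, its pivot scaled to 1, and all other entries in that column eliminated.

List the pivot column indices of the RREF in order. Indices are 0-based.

pivot columns: 0, 1, 2

pivot(0,0)=3: scale R0 → (1, 0, 3, 6)
  clear (1,0): R1 −= (4)R0 → (0, 3, 1, 5)
  clear (2,0): R2 −= (3)R0 → (0, 1, 6, 0)
  clear (3,0): R3 −= (1)R0 → (0, 1, 0, 3)
pivot(1,1)=3: scale R1 → (0, 1, 5, 4)
  clear (2,1): R2 −= (1)R1 → (0, 0, 1, 3)
  clear (3,1): R3 −= (1)R1 → (0, 0, 2, 6)
pivot(2,2)=1: scale R2 → (0, 0, 1, 3)
  clear (0,2): R0 −= (3)R2 → (1, 0, 0, 4)
  clear (1,2): R1 −= (5)R2 → (0, 1, 0, 3)
  clear (3,2): R3 −= (2)R2 → (0, 0, 0, 0)
col 3: no nonzero at/below row 3; advance.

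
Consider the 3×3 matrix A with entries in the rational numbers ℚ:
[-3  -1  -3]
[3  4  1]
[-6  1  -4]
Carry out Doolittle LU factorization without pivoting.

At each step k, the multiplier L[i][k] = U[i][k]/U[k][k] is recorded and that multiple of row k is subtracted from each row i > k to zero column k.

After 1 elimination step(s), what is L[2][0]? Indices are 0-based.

Step 1: pivot at (0,0) is -3.
  row1 ← row1 − (-1)·row0  ⇒  L[1][0]=-1, U row1=(0, 3, -2)
  row2 ← row2 − (2)·row0  ⇒  L[2][0]=2, U row2=(0, 3, 2)

L[2][0] = 2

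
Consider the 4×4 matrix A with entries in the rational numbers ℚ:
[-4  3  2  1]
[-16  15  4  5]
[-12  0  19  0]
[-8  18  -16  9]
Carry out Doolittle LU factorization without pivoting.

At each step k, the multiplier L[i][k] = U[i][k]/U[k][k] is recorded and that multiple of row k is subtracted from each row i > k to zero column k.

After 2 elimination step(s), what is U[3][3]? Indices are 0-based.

U[3][3] = 3

Step 1: pivot at (0,0) is -4.
  row1 ← row1 − (4)·row0  ⇒  L[1][0]=4, U row1=(0, 3, -4, 1)
  row2 ← row2 − (3)·row0  ⇒  L[2][0]=3, U row2=(0, -9, 13, -3)
  row3 ← row3 − (2)·row0  ⇒  L[3][0]=2, U row3=(0, 12, -20, 7)
Step 2: pivot at (1,1) is 3.
  row2 ← row2 − (-3)·row1  ⇒  L[2][1]=-3, U row2=(0, 0, 1, 0)
  row3 ← row3 − (4)·row1  ⇒  L[3][1]=4, U row3=(0, 0, -4, 3)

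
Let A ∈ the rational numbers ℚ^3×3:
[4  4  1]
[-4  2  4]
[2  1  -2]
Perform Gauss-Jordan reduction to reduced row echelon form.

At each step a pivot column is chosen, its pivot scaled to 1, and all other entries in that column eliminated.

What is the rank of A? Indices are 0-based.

rank = 3

pivot(0,0)=4: scale R0 → (1, 1, 1/4)
  clear (1,0): R1 −= (-4)R0 → (0, 6, 5)
  clear (2,0): R2 −= (2)R0 → (0, -1, -5/2)
pivot(1,1)=6: scale R1 → (0, 1, 5/6)
  clear (0,1): R0 −= (1)R1 → (1, 0, -7/12)
  clear (2,1): R2 −= (-1)R1 → (0, 0, -5/3)
pivot(2,2)=-5/3: scale R2 → (0, 0, 1)
  clear (0,2): R0 −= (-7/12)R2 → (1, 0, 0)
  clear (1,2): R1 −= (5/6)R2 → (0, 1, 0)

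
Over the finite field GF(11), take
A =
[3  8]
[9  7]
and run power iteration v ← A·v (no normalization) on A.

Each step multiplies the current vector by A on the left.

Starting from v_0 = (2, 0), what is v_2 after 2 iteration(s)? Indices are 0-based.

v_2 = (8, 4)

v_0 = (2, 0).
v_1 = A·v_0 = (6, 7).
v_2 = A·v_1 = (8, 4).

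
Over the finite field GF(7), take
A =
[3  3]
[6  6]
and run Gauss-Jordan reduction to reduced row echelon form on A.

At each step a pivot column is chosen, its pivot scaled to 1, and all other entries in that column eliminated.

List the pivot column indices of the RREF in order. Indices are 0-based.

pivot columns: 0

step 1: normalize row 0 (÷3) = (1, 1)
  row 1: subtract 6×row0 = (0, 0)
skip col 1 (zero from row 1)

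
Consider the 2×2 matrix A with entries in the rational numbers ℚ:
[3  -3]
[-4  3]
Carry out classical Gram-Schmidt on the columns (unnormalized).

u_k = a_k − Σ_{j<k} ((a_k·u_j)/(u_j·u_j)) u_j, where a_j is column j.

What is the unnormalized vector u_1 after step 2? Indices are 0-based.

u_1 = (-12/25, -9/25)

Step 1: u_0 = a_0 = (3, -4).
Step 2: u_1 = a_1 − (-21/25)·u_0 = (-12/25, -9/25).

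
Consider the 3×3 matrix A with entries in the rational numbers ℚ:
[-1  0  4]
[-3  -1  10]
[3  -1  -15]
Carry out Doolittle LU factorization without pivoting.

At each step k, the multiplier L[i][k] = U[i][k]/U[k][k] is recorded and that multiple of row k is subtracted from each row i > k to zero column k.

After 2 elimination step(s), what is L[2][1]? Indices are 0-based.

L[2][1] = 1

Step 1: pivot at (0,0) is -1.
  row1 ← row1 − (3)·row0  ⇒  L[1][0]=3, U row1=(0, -1, -2)
  row2 ← row2 − (-3)·row0  ⇒  L[2][0]=-3, U row2=(0, -1, -3)
Step 2: pivot at (1,1) is -1.
  row2 ← row2 − (1)·row1  ⇒  L[2][1]=1, U row2=(0, 0, -1)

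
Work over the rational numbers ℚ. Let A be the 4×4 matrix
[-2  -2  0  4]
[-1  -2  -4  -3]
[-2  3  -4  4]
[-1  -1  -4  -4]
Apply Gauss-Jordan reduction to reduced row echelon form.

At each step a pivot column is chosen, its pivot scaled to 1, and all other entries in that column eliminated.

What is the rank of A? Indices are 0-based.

pivot(0,0)=-2: scale R0 → (1, 1, 0, -2)
  clear (1,0): R1 −= (-1)R0 → (0, -1, -4, -5)
  clear (2,0): R2 −= (-2)R0 → (0, 5, -4, 0)
  clear (3,0): R3 −= (-1)R0 → (0, 0, -4, -6)
pivot(1,1)=-1: scale R1 → (0, 1, 4, 5)
  clear (0,1): R0 −= (1)R1 → (1, 0, -4, -7)
  clear (2,1): R2 −= (5)R1 → (0, 0, -24, -25)
pivot(2,2)=-24: scale R2 → (0, 0, 1, 25/24)
  clear (0,2): R0 −= (-4)R2 → (1, 0, 0, -17/6)
  clear (1,2): R1 −= (4)R2 → (0, 1, 0, 5/6)
  clear (3,2): R3 −= (-4)R2 → (0, 0, 0, -11/6)
pivot(3,3)=-11/6: scale R3 → (0, 0, 0, 1)
  clear (0,3): R0 −= (-17/6)R3 → (1, 0, 0, 0)
  clear (1,3): R1 −= (5/6)R3 → (0, 1, 0, 0)
  clear (2,3): R2 −= (25/24)R3 → (0, 0, 1, 0)

rank = 4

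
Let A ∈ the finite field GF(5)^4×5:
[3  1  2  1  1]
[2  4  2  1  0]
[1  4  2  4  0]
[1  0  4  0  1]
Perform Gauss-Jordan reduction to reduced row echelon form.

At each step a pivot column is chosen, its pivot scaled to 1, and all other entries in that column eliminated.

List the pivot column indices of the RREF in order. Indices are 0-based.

pivot columns: 0, 1, 2, 3

step 1: normalize row 0 (÷3) = (1, 2, 4, 2, 2)
  row 1: subtract 2×row0 = (0, 0, 4, 2, 1)
  row 2: subtract 1×row0 = (0, 2, 3, 2, 3)
  row 3: subtract 1×row0 = (0, 3, 0, 3, 4)
step 2: exchange rows 1,2
step 2: normalize row 1 (÷2) = (0, 1, 4, 1, 4)
  row 0: subtract 2×row1 = (1, 0, 1, 0, 4)
  row 3: subtract 3×row1 = (0, 0, 3, 0, 2)
step 3: normalize row 2 (÷4) = (0, 0, 1, 3, 4)
  row 0: subtract 1×row2 = (1, 0, 0, 2, 0)
  row 1: subtract 4×row2 = (0, 1, 0, 4, 3)
  row 3: subtract 3×row2 = (0, 0, 0, 1, 0)
step 4: normalize row 3 (÷1) = (0, 0, 0, 1, 0)
  row 0: subtract 2×row3 = (1, 0, 0, 0, 0)
  row 1: subtract 4×row3 = (0, 1, 0, 0, 3)
  row 2: subtract 3×row3 = (0, 0, 1, 0, 4)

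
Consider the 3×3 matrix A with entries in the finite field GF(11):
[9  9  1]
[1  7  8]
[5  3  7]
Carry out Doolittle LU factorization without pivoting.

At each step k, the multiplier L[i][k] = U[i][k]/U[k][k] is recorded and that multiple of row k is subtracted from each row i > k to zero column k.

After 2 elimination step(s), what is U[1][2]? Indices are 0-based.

[col 0] pivot 9
  R1 -= 5*R0 → (0, 6, 3)  (L[1][0] := 5)
  R2 -= 3*R0 → (0, 9, 4)  (L[2][0] := 3)
[col 1] pivot 6
  R2 -= 7*R1 → (0, 0, 5)  (L[2][1] := 7)

U[1][2] = 3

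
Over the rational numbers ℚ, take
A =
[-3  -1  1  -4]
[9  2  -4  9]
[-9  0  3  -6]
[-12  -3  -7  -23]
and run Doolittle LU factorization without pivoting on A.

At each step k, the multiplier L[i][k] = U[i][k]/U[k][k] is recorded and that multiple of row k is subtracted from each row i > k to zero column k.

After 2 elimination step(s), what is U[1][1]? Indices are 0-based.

U[1][1] = -1

k=0: U[0][0]=-3
  eliminate (1,0): mult=-3, new row 1: (0, -1, -1, -3); set L[1][0]=-3
  eliminate (2,0): mult=3, new row 2: (0, 3, 0, 6); set L[2][0]=3
  eliminate (3,0): mult=4, new row 3: (0, 1, -11, -7); set L[3][0]=4
k=1: U[1][1]=-1
  eliminate (2,1): mult=-3, new row 2: (0, 0, -3, -3); set L[2][1]=-3
  eliminate (3,1): mult=-1, new row 3: (0, 0, -12, -10); set L[3][1]=-1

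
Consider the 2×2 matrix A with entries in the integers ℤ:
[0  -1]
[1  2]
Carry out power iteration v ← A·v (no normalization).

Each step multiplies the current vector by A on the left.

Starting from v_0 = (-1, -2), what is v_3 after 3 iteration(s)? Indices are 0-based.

v_3 = (8, -11)

v_0 = (-1, -2).
v_1 = A·v_0 = (2, -5).
v_2 = A·v_1 = (5, -8).
v_3 = A·v_2 = (8, -11).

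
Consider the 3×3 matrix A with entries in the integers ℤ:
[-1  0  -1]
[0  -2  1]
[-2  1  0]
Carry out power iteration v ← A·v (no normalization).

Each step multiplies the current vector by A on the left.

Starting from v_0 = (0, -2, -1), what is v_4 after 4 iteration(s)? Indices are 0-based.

v_4 = (12, -44, 21)

v_0 = (0, -2, -1).
v_1 = A·v_0 = (1, 3, -2).
v_2 = A·v_1 = (1, -8, 1).
v_3 = A·v_2 = (-2, 17, -10).
v_4 = A·v_3 = (12, -44, 21).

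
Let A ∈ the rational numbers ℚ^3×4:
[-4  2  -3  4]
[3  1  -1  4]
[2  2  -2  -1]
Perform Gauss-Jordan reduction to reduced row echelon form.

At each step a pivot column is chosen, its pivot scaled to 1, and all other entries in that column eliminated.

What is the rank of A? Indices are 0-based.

step 1: normalize row 0 (÷-4) = (1, -1/2, 3/4, -1)
  row 1: subtract 3×row0 = (0, 5/2, -13/4, 7)
  row 2: subtract 2×row0 = (0, 3, -7/2, 1)
step 2: normalize row 1 (÷5/2) = (0, 1, -13/10, 14/5)
  row 0: subtract -1/2×row1 = (1, 0, 1/10, 2/5)
  row 2: subtract 3×row1 = (0, 0, 2/5, -37/5)
step 3: normalize row 2 (÷2/5) = (0, 0, 1, -37/2)
  row 0: subtract 1/10×row2 = (1, 0, 0, 9/4)
  row 1: subtract -13/10×row2 = (0, 1, 0, -85/4)

rank = 3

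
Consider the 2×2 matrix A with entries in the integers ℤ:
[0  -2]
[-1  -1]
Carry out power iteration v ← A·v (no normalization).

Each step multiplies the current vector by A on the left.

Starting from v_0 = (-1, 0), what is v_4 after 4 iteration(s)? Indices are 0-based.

v_0 = (-1, 0).
v_1 = A·v_0 = (0, 1).
v_2 = A·v_1 = (-2, -1).
v_3 = A·v_2 = (2, 3).
v_4 = A·v_3 = (-6, -5).

v_4 = (-6, -5)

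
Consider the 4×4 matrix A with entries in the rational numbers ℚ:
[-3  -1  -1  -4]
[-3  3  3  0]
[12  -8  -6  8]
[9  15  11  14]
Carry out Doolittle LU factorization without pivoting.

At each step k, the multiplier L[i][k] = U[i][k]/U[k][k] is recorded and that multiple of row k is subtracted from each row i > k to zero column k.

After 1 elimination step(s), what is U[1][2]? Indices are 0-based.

[col 0] pivot -3
  R1 -= 1*R0 → (0, 4, 4, 4)  (L[1][0] := 1)
  R2 -= -4*R0 → (0, -12, -10, -8)  (L[2][0] := -4)
  R3 -= -3*R0 → (0, 12, 8, 2)  (L[3][0] := -3)

U[1][2] = 4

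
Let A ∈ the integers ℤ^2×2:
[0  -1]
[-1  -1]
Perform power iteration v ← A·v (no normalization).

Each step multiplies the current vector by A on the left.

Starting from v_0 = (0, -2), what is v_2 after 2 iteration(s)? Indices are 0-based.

v_0 = (0, -2).
v_1 = A·v_0 = (2, 2).
v_2 = A·v_1 = (-2, -4).

v_2 = (-2, -4)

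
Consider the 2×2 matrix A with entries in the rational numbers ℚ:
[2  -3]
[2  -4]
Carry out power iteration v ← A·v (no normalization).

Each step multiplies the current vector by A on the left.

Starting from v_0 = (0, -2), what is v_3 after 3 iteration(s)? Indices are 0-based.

v_3 = (36, 56)

v_0 = (0, -2).
v_1 = A·v_0 = (6, 8).
v_2 = A·v_1 = (-12, -20).
v_3 = A·v_2 = (36, 56).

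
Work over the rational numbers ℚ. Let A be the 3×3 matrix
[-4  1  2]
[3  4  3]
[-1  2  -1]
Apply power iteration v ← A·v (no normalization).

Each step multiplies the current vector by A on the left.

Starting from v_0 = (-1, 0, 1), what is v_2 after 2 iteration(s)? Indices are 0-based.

v_0 = (-1, 0, 1).
v_1 = A·v_0 = (6, 0, 0).
v_2 = A·v_1 = (-24, 18, -6).

v_2 = (-24, 18, -6)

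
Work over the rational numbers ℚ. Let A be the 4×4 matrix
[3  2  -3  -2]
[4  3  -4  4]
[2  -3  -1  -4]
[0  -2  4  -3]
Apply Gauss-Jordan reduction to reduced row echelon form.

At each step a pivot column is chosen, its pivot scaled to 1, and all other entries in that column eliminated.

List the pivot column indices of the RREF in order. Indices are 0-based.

pivot columns: 0, 1, 2, 3

pivot(0,0)=3: scale R0 → (1, 2/3, -1, -2/3)
  clear (1,0): R1 −= (4)R0 → (0, 1/3, 0, 20/3)
  clear (2,0): R2 −= (2)R0 → (0, -13/3, 1, -8/3)
pivot(1,1)=1/3: scale R1 → (0, 1, 0, 20)
  clear (0,1): R0 −= (2/3)R1 → (1, 0, -1, -14)
  clear (2,1): R2 −= (-13/3)R1 → (0, 0, 1, 84)
  clear (3,1): R3 −= (-2)R1 → (0, 0, 4, 37)
pivot(2,2)=1: scale R2 → (0, 0, 1, 84)
  clear (0,2): R0 −= (-1)R2 → (1, 0, 0, 70)
  clear (3,2): R3 −= (4)R2 → (0, 0, 0, -299)
pivot(3,3)=-299: scale R3 → (0, 0, 0, 1)
  clear (0,3): R0 −= (70)R3 → (1, 0, 0, 0)
  clear (1,3): R1 −= (20)R3 → (0, 1, 0, 0)
  clear (2,3): R2 −= (84)R3 → (0, 0, 1, 0)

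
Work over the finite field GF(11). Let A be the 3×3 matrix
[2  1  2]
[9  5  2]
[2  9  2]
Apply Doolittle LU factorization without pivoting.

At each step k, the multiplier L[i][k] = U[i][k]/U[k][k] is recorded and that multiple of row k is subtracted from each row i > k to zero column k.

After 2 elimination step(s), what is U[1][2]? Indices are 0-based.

U[1][2] = 4

[col 0] pivot 2
  R1 -= 10*R0 → (0, 6, 4)  (L[1][0] := 10)
  R2 -= 1*R0 → (0, 8, 0)  (L[2][0] := 1)
[col 1] pivot 6
  R2 -= 5*R1 → (0, 0, 2)  (L[2][1] := 5)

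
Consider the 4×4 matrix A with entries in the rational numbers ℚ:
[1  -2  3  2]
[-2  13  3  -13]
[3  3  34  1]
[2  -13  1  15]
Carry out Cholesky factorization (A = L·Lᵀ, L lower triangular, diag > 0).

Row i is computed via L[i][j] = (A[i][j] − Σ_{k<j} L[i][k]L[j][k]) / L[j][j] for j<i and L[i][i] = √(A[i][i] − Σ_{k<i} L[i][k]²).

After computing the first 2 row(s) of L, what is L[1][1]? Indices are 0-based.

L[1][1] = 3

Step 1: L[0][0] = √(1) = 1.
  L[1][0] = (-2) / L[0][0] = -2.
Step 2: L[1][1] = √(9) = 3.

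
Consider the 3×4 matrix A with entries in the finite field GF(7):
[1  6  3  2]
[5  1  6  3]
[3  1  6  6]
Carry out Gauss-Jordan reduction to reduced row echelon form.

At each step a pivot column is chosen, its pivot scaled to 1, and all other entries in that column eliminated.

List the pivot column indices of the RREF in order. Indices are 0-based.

[1] R0 /= 1  ⇒  (1, 6, 3, 2)
     R1 -= 5·R0  ⇒  (0, 6, 5, 0)
     R2 -= 3·R0  ⇒  (0, 4, 4, 0)
[2] R1 /= 6  ⇒  (0, 1, 2, 0)
     R0 -= 6·R1  ⇒  (1, 0, 5, 2)
     R2 -= 4·R1  ⇒  (0, 0, 3, 0)
[3] R2 /= 3  ⇒  (0, 0, 1, 0)
     R0 -= 5·R2  ⇒  (1, 0, 0, 2)
     R1 -= 2·R2  ⇒  (0, 1, 0, 0)

pivot columns: 0, 1, 2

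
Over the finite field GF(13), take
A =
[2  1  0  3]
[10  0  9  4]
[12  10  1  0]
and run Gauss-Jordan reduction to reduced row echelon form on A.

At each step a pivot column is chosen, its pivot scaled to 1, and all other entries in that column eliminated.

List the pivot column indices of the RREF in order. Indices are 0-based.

pivot columns: 0, 1, 2

pivot(0,0)=2: scale R0 → (1, 7, 0, 8)
  clear (1,0): R1 −= (10)R0 → (0, 8, 9, 2)
  clear (2,0): R2 −= (12)R0 → (0, 4, 1, 8)
pivot(1,1)=8: scale R1 → (0, 1, 6, 10)
  clear (0,1): R0 −= (7)R1 → (1, 0, 10, 3)
  clear (2,1): R2 −= (4)R1 → (0, 0, 3, 7)
pivot(2,2)=3: scale R2 → (0, 0, 1, 11)
  clear (0,2): R0 −= (10)R2 → (1, 0, 0, 10)
  clear (1,2): R1 −= (6)R2 → (0, 1, 0, 9)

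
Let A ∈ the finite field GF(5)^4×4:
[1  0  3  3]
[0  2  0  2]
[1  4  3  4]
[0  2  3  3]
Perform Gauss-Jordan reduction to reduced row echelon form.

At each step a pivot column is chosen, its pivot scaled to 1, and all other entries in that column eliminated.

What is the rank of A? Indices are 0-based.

[1] R0 /= 1  ⇒  (1, 0, 3, 3)
     R2 -= 1·R0  ⇒  (0, 4, 0, 1)
[2] R1 /= 2  ⇒  (0, 1, 0, 1)
     R2 -= 4·R1  ⇒  (0, 0, 0, 2)
     R3 -= 2·R1  ⇒  (0, 0, 3, 1)
[3] R2 <-> R3
[3] R2 /= 3  ⇒  (0, 0, 1, 2)
     R0 -= 3·R2  ⇒  (1, 0, 0, 2)
[4] R3 /= 2  ⇒  (0, 0, 0, 1)
     R0 -= 2·R3  ⇒  (1, 0, 0, 0)
     R1 -= 1·R3  ⇒  (0, 1, 0, 0)
     R2 -= 2·R3  ⇒  (0, 0, 1, 0)

rank = 4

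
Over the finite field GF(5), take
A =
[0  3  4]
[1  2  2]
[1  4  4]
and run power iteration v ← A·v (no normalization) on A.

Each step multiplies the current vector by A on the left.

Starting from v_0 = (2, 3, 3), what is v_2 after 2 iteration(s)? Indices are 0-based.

v_2 = (1, 1, 1)

v_0 = (2, 3, 3).
v_1 = A·v_0 = (1, 4, 1).
v_2 = A·v_1 = (1, 1, 1).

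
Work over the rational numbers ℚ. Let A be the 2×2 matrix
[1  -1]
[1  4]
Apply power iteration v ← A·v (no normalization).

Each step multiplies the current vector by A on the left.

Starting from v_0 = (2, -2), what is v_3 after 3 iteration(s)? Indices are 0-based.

v_3 = (30, -70)

v_0 = (2, -2).
v_1 = A·v_0 = (4, -6).
v_2 = A·v_1 = (10, -20).
v_3 = A·v_2 = (30, -70).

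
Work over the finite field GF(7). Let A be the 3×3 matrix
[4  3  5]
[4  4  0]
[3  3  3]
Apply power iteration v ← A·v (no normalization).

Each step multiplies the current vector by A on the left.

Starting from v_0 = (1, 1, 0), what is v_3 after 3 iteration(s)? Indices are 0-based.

v_3 = (4, 1, 6)

v_0 = (1, 1, 0).
v_1 = A·v_0 = (0, 1, 6).
v_2 = A·v_1 = (5, 4, 0).
v_3 = A·v_2 = (4, 1, 6).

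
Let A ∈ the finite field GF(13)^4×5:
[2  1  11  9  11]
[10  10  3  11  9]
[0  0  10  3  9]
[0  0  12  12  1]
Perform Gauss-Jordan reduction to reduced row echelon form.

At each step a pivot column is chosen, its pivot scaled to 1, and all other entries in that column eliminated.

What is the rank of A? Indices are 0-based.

rank = 4

pivot(0,0)=2: scale R0 → (1, 7, 12, 11, 12)
  clear (1,0): R1 −= (10)R0 → (0, 5, 0, 5, 6)
pivot(1,1)=5: scale R1 → (0, 1, 0, 1, 9)
  clear (0,1): R0 −= (7)R1 → (1, 0, 12, 4, 1)
pivot(2,2)=10: scale R2 → (0, 0, 1, 12, 10)
  clear (0,2): R0 −= (12)R2 → (1, 0, 0, 3, 11)
  clear (3,2): R3 −= (12)R2 → (0, 0, 0, 11, 11)
pivot(3,3)=11: scale R3 → (0, 0, 0, 1, 1)
  clear (0,3): R0 −= (3)R3 → (1, 0, 0, 0, 8)
  clear (1,3): R1 −= (1)R3 → (0, 1, 0, 0, 8)
  clear (2,3): R2 −= (12)R3 → (0, 0, 1, 0, 11)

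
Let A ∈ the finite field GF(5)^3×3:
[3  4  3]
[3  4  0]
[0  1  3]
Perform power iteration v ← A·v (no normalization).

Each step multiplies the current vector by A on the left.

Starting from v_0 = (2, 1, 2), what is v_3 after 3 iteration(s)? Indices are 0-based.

v_0 = (2, 1, 2).
v_1 = A·v_0 = (1, 0, 2).
v_2 = A·v_1 = (4, 3, 1).
v_3 = A·v_2 = (2, 4, 1).

v_3 = (2, 4, 1)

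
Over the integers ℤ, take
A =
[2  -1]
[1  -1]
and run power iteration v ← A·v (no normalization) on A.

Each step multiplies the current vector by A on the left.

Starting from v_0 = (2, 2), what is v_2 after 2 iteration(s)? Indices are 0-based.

v_0 = (2, 2).
v_1 = A·v_0 = (2, 0).
v_2 = A·v_1 = (4, 2).

v_2 = (4, 2)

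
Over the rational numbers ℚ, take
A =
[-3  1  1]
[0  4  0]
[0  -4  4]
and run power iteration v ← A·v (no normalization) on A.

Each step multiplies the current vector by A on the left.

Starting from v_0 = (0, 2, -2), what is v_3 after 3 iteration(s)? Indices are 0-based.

v_0 = (0, 2, -2).
v_1 = A·v_0 = (0, 8, -16).
v_2 = A·v_1 = (-8, 32, -96).
v_3 = A·v_2 = (-40, 128, -512).

v_3 = (-40, 128, -512)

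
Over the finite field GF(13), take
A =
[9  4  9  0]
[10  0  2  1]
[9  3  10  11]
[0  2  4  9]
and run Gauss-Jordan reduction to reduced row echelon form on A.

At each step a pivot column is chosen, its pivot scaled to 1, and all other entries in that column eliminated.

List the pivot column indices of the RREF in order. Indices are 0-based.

[1] R0 /= 9  ⇒  (1, 12, 1, 0)
     R1 -= 10·R0  ⇒  (0, 10, 5, 1)
     R2 -= 9·R0  ⇒  (0, 12, 1, 11)
[2] R1 /= 10  ⇒  (0, 1, 7, 4)
     R0 -= 12·R1  ⇒  (1, 0, 8, 4)
     R2 -= 12·R1  ⇒  (0, 0, 8, 2)
     R3 -= 2·R1  ⇒  (0, 0, 3, 1)
[3] R2 /= 8  ⇒  (0, 0, 1, 10)
     R0 -= 8·R2  ⇒  (1, 0, 0, 2)
     R1 -= 7·R2  ⇒  (0, 1, 0, 12)
     R3 -= 3·R2  ⇒  (0, 0, 0, 10)
[4] R3 /= 10  ⇒  (0, 0, 0, 1)
     R0 -= 2·R3  ⇒  (1, 0, 0, 0)
     R1 -= 12·R3  ⇒  (0, 1, 0, 0)
     R2 -= 10·R3  ⇒  (0, 0, 1, 0)

pivot columns: 0, 1, 2, 3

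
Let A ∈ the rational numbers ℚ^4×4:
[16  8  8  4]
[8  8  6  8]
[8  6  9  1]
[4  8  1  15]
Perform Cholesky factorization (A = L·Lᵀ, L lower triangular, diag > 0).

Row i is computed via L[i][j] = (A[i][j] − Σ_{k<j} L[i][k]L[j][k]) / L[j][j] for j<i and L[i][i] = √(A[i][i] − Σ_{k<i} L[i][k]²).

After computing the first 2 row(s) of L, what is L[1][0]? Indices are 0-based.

L[1][0] = 2

Step 1: L[0][0] = √(16) = 4.
  L[1][0] = (8) / L[0][0] = 2.
Step 2: L[1][1] = √(4) = 2.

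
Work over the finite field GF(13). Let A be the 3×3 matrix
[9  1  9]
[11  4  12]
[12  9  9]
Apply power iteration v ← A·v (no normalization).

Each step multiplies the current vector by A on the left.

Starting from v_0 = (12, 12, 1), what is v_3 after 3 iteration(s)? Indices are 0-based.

v_0 = (12, 12, 1).
v_1 = A·v_0 = (12, 10, 1).
v_2 = A·v_1 = (10, 2, 9).
v_3 = A·v_2 = (4, 5, 11).

v_3 = (4, 5, 11)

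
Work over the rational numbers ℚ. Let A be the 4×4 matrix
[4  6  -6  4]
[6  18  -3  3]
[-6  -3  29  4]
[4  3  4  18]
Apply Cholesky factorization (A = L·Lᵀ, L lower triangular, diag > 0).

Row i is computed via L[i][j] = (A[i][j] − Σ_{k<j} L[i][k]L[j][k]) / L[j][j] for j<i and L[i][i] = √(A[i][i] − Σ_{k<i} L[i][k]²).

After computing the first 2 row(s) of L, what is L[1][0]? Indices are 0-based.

Step 1: L[0][0] = √(4) = 2.
  L[1][0] = (6) / L[0][0] = 3.
Step 2: L[1][1] = √(9) = 3.

L[1][0] = 3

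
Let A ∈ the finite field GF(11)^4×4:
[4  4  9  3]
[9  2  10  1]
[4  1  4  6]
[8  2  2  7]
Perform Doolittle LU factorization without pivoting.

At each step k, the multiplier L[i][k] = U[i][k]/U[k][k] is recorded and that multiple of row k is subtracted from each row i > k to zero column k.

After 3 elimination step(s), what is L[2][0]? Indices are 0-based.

Step 1: pivot at (0,0) is 4.
  row1 ← row1 − (5)·row0  ⇒  L[1][0]=5, U row1=(0, 4, 9, 8)
  row2 ← row2 − (1)·row0  ⇒  L[2][0]=1, U row2=(0, 8, 6, 3)
  row3 ← row3 − (2)·row0  ⇒  L[3][0]=2, U row3=(0, 5, 6, 1)
Step 2: pivot at (1,1) is 4.
  row2 ← row2 − (2)·row1  ⇒  L[2][1]=2, U row2=(0, 0, 10, 9)
  row3 ← row3 − (4)·row1  ⇒  L[3][1]=4, U row3=(0, 0, 3, 2)
Step 3: pivot at (2,2) is 10.
  row3 ← row3 − (8)·row2  ⇒  L[3][2]=8, U row3=(0, 0, 0, 7)

L[2][0] = 1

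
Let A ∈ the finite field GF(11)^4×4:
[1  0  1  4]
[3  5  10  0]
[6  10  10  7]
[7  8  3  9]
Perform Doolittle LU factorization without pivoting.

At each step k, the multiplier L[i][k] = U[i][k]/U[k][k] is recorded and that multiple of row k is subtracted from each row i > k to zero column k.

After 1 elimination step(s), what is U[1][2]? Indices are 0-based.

[col 0] pivot 1
  R1 -= 3*R0 → (0, 5, 7, 10)  (L[1][0] := 3)
  R2 -= 6*R0 → (0, 10, 4, 5)  (L[2][0] := 6)
  R3 -= 7*R0 → (0, 8, 7, 3)  (L[3][0] := 7)

U[1][2] = 7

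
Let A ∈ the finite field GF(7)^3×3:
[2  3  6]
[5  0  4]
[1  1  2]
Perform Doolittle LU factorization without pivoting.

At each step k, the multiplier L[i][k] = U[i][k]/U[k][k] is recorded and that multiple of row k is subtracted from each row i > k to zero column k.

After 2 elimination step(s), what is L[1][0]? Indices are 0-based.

[col 0] pivot 2
  R1 -= 6*R0 → (0, 3, 3)  (L[1][0] := 6)
  R2 -= 4*R0 → (0, 3, 6)  (L[2][0] := 4)
[col 1] pivot 3
  R2 -= 1*R1 → (0, 0, 3)  (L[2][1] := 1)

L[1][0] = 6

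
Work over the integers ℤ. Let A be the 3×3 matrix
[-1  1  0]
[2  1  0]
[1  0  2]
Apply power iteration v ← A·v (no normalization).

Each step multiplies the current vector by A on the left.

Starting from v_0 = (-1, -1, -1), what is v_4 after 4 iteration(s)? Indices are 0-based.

v_4 = (-9, -9, -30)

v_0 = (-1, -1, -1).
v_1 = A·v_0 = (0, -3, -3).
v_2 = A·v_1 = (-3, -3, -6).
v_3 = A·v_2 = (0, -9, -15).
v_4 = A·v_3 = (-9, -9, -30).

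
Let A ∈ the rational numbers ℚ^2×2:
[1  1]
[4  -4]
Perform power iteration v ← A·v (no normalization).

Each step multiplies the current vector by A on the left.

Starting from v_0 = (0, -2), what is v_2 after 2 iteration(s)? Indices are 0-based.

v_2 = (6, -40)

v_0 = (0, -2).
v_1 = A·v_0 = (-2, 8).
v_2 = A·v_1 = (6, -40).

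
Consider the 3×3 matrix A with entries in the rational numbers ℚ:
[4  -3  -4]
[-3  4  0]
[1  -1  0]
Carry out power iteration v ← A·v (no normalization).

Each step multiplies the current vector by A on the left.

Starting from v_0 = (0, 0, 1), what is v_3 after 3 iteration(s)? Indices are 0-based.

v_0 = (0, 0, 1).
v_1 = A·v_0 = (-4, 0, 0).
v_2 = A·v_1 = (-16, 12, -4).
v_3 = A·v_2 = (-84, 96, -28).

v_3 = (-84, 96, -28)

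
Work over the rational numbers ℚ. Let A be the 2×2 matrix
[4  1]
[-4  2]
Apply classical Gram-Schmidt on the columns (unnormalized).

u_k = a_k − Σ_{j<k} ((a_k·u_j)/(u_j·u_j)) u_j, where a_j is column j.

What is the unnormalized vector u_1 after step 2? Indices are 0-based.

u_1 = (3/2, 3/2)

Step 1: u_0 = a_0 = (4, -4).
Step 2: u_1 = a_1 − (-1/8)·u_0 = (3/2, 3/2).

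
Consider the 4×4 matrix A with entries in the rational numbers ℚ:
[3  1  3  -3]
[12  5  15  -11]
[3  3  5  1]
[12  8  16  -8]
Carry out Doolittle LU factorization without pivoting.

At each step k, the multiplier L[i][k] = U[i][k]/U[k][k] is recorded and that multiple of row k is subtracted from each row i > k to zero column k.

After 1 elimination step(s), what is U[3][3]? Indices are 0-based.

[col 0] pivot 3
  R1 -= 4*R0 → (0, 1, 3, 1)  (L[1][0] := 4)
  R2 -= 1*R0 → (0, 2, 2, 4)  (L[2][0] := 1)
  R3 -= 4*R0 → (0, 4, 4, 4)  (L[3][0] := 4)

U[3][3] = 4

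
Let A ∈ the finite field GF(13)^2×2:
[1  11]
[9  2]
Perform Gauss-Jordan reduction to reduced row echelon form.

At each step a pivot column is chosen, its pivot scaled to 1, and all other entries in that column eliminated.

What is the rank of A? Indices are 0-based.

step 1: normalize row 0 (÷1) = (1, 11)
  row 1: subtract 9×row0 = (0, 7)
step 2: normalize row 1 (÷7) = (0, 1)
  row 0: subtract 11×row1 = (1, 0)

rank = 2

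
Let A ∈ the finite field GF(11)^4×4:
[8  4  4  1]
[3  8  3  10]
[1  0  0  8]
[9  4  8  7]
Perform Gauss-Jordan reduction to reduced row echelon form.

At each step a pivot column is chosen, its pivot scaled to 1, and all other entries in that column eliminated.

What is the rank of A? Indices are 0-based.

[1] R0 /= 8  ⇒  (1, 6, 6, 7)
     R1 -= 3·R0  ⇒  (0, 1, 7, 0)
     R2 -= 1·R0  ⇒  (0, 5, 5, 1)
     R3 -= 9·R0  ⇒  (0, 5, 9, 10)
[2] R1 /= 1  ⇒  (0, 1, 7, 0)
     R0 -= 6·R1  ⇒  (1, 0, 8, 7)
     R2 -= 5·R1  ⇒  (0, 0, 3, 1)
     R3 -= 5·R1  ⇒  (0, 0, 7, 10)
[3] R2 /= 3  ⇒  (0, 0, 1, 4)
     R0 -= 8·R2  ⇒  (1, 0, 0, 8)
     R1 -= 7·R2  ⇒  (0, 1, 0, 5)
     R3 -= 7·R2  ⇒  (0, 0, 0, 4)
[4] R3 /= 4  ⇒  (0, 0, 0, 1)
     R0 -= 8·R3  ⇒  (1, 0, 0, 0)
     R1 -= 5·R3  ⇒  (0, 1, 0, 0)
     R2 -= 4·R3  ⇒  (0, 0, 1, 0)

rank = 4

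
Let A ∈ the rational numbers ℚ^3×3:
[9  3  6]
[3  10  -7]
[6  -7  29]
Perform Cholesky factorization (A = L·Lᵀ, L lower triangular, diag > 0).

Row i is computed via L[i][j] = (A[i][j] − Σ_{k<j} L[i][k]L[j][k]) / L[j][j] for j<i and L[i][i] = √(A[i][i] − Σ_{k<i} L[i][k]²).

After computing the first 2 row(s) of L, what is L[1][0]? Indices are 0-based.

Step 1: L[0][0] = √(9) = 3.
  L[1][0] = (3) / L[0][0] = 1.
Step 2: L[1][1] = √(9) = 3.

L[1][0] = 1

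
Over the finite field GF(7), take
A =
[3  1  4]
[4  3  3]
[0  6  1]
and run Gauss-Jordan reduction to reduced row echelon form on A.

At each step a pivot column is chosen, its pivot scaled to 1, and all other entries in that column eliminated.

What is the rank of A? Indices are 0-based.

pivot(0,0)=3: scale R0 → (1, 5, 6)
  clear (1,0): R1 −= (4)R0 → (0, 4, 0)
pivot(1,1)=4: scale R1 → (0, 1, 0)
  clear (0,1): R0 −= (5)R1 → (1, 0, 6)
  clear (2,1): R2 −= (6)R1 → (0, 0, 1)
pivot(2,2)=1: scale R2 → (0, 0, 1)
  clear (0,2): R0 −= (6)R2 → (1, 0, 0)

rank = 3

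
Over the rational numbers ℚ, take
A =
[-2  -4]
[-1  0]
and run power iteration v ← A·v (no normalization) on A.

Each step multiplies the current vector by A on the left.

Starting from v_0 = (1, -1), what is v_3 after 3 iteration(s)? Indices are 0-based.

v_3 = (8, 0)

v_0 = (1, -1).
v_1 = A·v_0 = (2, -1).
v_2 = A·v_1 = (0, -2).
v_3 = A·v_2 = (8, 0).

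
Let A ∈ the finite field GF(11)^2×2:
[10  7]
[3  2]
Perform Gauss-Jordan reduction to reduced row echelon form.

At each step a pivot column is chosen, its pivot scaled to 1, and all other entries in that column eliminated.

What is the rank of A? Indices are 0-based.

step 1: normalize row 0 (÷10) = (1, 4)
  row 1: subtract 3×row0 = (0, 1)
step 2: normalize row 1 (÷1) = (0, 1)
  row 0: subtract 4×row1 = (1, 0)

rank = 2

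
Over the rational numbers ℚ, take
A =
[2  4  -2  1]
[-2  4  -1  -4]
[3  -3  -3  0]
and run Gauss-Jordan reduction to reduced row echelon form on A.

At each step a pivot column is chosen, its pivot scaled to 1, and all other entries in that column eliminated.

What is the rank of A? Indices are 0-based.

pivot(0,0)=2: scale R0 → (1, 2, -1, 1/2)
  clear (1,0): R1 −= (-2)R0 → (0, 8, -3, -3)
  clear (2,0): R2 −= (3)R0 → (0, -9, 0, -3/2)
pivot(1,1)=8: scale R1 → (0, 1, -3/8, -3/8)
  clear (0,1): R0 −= (2)R1 → (1, 0, -1/4, 5/4)
  clear (2,1): R2 −= (-9)R1 → (0, 0, -27/8, -39/8)
pivot(2,2)=-27/8: scale R2 → (0, 0, 1, 13/9)
  clear (0,2): R0 −= (-1/4)R2 → (1, 0, 0, 29/18)
  clear (1,2): R1 −= (-3/8)R2 → (0, 1, 0, 1/6)

rank = 3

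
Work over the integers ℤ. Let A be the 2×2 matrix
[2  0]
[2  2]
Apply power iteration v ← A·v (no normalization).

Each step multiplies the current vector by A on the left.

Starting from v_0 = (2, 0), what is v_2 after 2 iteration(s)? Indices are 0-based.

v_2 = (8, 16)

v_0 = (2, 0).
v_1 = A·v_0 = (4, 4).
v_2 = A·v_1 = (8, 16).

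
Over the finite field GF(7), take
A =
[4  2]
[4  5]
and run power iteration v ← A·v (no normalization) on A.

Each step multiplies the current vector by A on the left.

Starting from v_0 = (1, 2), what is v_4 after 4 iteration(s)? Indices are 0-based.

v_4 = (0, 3)

v_0 = (1, 2).
v_1 = A·v_0 = (1, 0).
v_2 = A·v_1 = (4, 4).
v_3 = A·v_2 = (3, 1).
v_4 = A·v_3 = (0, 3).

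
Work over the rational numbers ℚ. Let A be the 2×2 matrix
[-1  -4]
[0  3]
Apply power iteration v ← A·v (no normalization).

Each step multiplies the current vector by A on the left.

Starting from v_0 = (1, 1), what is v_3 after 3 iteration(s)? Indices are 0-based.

v_3 = (-29, 27)

v_0 = (1, 1).
v_1 = A·v_0 = (-5, 3).
v_2 = A·v_1 = (-7, 9).
v_3 = A·v_2 = (-29, 27).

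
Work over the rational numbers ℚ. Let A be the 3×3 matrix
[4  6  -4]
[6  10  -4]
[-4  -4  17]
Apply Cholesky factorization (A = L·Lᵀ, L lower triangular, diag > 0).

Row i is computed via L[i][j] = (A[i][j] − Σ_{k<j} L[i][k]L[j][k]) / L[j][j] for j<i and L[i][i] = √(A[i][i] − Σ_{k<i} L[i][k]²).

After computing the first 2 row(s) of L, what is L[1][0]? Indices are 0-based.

Step 1: L[0][0] = √(4) = 2.
  L[1][0] = (6) / L[0][0] = 3.
Step 2: L[1][1] = √(1) = 1.

L[1][0] = 3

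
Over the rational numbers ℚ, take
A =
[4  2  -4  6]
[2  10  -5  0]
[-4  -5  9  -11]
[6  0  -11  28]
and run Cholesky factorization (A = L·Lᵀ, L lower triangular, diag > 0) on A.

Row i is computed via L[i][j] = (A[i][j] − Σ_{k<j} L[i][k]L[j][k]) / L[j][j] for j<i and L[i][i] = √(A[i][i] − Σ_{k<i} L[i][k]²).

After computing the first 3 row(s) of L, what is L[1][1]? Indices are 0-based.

L[1][1] = 3

Step 1: L[0][0] = √(4) = 2.
  L[1][0] = (2) / L[0][0] = 1.
Step 2: L[1][1] = √(9) = 3.
  L[2][0] = (-4) / L[0][0] = -2.
  L[2][1] = (-3) / L[1][1] = -1.
Step 3: L[2][2] = √(4) = 2.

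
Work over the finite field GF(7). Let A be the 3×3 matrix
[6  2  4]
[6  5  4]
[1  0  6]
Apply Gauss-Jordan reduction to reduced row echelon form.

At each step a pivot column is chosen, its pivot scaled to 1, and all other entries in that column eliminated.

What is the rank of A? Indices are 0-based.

pivot(0,0)=6: scale R0 → (1, 5, 3)
  clear (1,0): R1 −= (6)R0 → (0, 3, 0)
  clear (2,0): R2 −= (1)R0 → (0, 2, 3)
pivot(1,1)=3: scale R1 → (0, 1, 0)
  clear (0,1): R0 −= (5)R1 → (1, 0, 3)
  clear (2,1): R2 −= (2)R1 → (0, 0, 3)
pivot(2,2)=3: scale R2 → (0, 0, 1)
  clear (0,2): R0 −= (3)R2 → (1, 0, 0)

rank = 3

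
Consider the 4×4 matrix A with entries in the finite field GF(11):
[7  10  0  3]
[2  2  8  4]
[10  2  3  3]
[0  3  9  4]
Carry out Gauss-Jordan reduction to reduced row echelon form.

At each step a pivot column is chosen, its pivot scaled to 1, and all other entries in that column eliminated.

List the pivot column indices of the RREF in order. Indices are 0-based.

pivot columns: 0, 1, 2, 3

[1] R0 /= 7  ⇒  (1, 3, 0, 2)
     R1 -= 2·R0  ⇒  (0, 7, 8, 0)
     R2 -= 10·R0  ⇒  (0, 5, 3, 5)
[2] R1 /= 7  ⇒  (0, 1, 9, 0)
     R0 -= 3·R1  ⇒  (1, 0, 6, 2)
     R2 -= 5·R1  ⇒  (0, 0, 2, 5)
     R3 -= 3·R1  ⇒  (0, 0, 4, 4)
[3] R2 /= 2  ⇒  (0, 0, 1, 8)
     R0 -= 6·R2  ⇒  (1, 0, 0, 9)
     R1 -= 9·R2  ⇒  (0, 1, 0, 5)
     R3 -= 4·R2  ⇒  (0, 0, 0, 5)
[4] R3 /= 5  ⇒  (0, 0, 0, 1)
     R0 -= 9·R3  ⇒  (1, 0, 0, 0)
     R1 -= 5·R3  ⇒  (0, 1, 0, 0)
     R2 -= 8·R3  ⇒  (0, 0, 1, 0)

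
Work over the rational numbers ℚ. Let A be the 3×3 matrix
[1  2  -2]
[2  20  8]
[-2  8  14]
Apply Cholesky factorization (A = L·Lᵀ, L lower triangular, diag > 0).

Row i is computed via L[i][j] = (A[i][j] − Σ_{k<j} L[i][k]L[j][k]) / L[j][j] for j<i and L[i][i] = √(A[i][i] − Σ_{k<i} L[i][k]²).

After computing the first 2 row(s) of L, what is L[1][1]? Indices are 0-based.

Step 1: L[0][0] = √(1) = 1.
  L[1][0] = (2) / L[0][0] = 2.
Step 2: L[1][1] = √(16) = 4.

L[1][1] = 4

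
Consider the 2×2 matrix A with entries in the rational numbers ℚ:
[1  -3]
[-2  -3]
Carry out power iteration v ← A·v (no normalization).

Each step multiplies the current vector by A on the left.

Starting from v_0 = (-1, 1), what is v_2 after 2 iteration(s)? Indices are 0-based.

v_2 = (-1, 11)

v_0 = (-1, 1).
v_1 = A·v_0 = (-4, -1).
v_2 = A·v_1 = (-1, 11).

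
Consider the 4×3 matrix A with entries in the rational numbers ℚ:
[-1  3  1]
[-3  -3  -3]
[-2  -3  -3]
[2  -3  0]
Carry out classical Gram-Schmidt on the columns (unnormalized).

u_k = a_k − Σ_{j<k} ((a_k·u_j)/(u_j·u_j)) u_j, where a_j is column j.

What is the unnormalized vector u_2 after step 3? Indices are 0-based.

u_2 = (3/17, 5/17, -11/34, 7/34)

Step 1: u_0 = a_0 = (-1, -3, -2, 2).
Step 2: u_1 = a_1 − (1/3)·u_0 = (10/3, -2, -7/3, -11/3).
Step 3: u_2 = a_2 − (7/9)·u_0 − (49/102)·u_1 = (3/17, 5/17, -11/34, 7/34).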